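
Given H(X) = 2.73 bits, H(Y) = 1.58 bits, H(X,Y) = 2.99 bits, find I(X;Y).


I(X;Y) = H(X) + H(Y) - H(X,Y) = 2.73 + 1.58 - 2.99 = 1.32

1.32 bits


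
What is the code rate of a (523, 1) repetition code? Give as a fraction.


Rate = k/n = 1/523

1/523


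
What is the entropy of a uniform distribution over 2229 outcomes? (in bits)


H = log2(n) = log2(2229) = 11.1222

11.1222 bits


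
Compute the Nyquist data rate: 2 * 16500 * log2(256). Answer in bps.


Rate = 2 * B * log2(M) = 2 * 16500 * 8.0 = 264000.0

264000.0 bps


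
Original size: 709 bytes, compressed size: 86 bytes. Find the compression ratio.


Ratio = original / compressed = 709 / 86 = 8.2442

8.2442


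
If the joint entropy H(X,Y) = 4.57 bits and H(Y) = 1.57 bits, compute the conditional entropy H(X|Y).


H(X|Y) = H(X,Y) - H(Y) = 4.57 - 1.57 = 3.0

3.0 bits


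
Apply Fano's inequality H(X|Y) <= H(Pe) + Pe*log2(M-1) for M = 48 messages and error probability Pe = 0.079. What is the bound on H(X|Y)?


H(Pe) = -Pe*log2(Pe) - (1-Pe)*log2(1-Pe) = -0.079*log2(0.079) - 0.921*log2(0.921) = 0.289298 + 0.109348 = 0.3986. Pe*log2(M-1) = 0.079*log2(47) = 0.438813. Bound = H(Pe) + Pe*log2(M-1) = 0.289298 + 0.109348 + 0.438813 = 0.8375

0.8375 bits


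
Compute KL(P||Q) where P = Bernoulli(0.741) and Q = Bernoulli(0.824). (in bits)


KL = p*log2(p/q) + (1-p)*log2((1-p)/(1-q)) = 0.741*log2(0.741/0.824) + 0.259*log2(0.259/0.176) = 0.0309

0.0309 bits


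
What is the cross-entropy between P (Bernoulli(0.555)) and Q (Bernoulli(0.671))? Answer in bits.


H(P,Q) = -p*log2(q) - (1-p)*log2(1-q). -0.555*log2(0.671) = 0.319467; -0.445*log2(0.329) = 0.713709. H(P,Q) = 0.319467 + 0.713709 = 1.0332

1.0332 bits


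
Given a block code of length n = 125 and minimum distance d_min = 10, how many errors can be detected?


Detection capability = d_min - 1 = 10 - 1 = 9

9 errors


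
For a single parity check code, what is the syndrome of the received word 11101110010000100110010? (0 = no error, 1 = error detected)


Syndrome = XOR of all bits = 1 XOR 1 XOR 1 XOR 0 XOR 1 XOR 1 XOR 1 XOR 0 XOR 0 XOR 1 XOR 0 XOR 0 XOR 0 XOR 0 XOR 1 XOR 0 XOR 0 XOR 1 XOR 1 XOR 0 XOR 0 XOR 1 XOR 0 = 1

1


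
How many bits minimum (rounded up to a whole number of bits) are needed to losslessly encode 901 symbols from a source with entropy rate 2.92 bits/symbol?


Minimum bits >= n * H = 901 * 2.92 = 2630.92, rounded up to a whole number of bits = 2631

2631 bits


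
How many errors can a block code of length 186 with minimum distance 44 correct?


Correction capability = floor((d-1)/2) = floor((44-1)/2) = 21

21 errors


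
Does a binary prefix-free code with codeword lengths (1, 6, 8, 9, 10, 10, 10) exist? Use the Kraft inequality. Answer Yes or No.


Kraft sum = sum(2^(-l_i)) = 0.5244, need <= 1. Result: satisfied (a binary prefix-free code with these lengths exists)

Yes


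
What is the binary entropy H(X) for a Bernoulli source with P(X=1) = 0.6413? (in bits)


H = -p*log2(p) - (1-p)*log2(1-p). -0.6413*log2(0.6413) = 0.411028; -0.3587*log2(0.3587) = 0.530571. H = 0.411028 + 0.530571 = 0.9416

0.9416 bits


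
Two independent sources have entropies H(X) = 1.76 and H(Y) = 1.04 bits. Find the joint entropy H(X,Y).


For independent variables, H(X,Y) = H(X) + H(Y) = 1.76 + 1.04 = 2.8

2.8 bits


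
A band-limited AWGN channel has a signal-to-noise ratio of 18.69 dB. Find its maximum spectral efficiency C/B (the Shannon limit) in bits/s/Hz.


SNR_linear = 10^(18.69/10) = 73.9605; C/B = log2(1 + SNR_linear) = log2(1 + 73.9605) = 6.2281

6.2281 bits/s/Hz


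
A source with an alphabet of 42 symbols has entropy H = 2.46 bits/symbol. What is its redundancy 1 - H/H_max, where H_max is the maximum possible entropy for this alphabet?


H_max = log2(K) = log2(42) = 5.3923 bits/symbol. Redundancy = 1 - H/H_max = 1 - 2.46/5.3923 = 1 - 0.4562 = 0.5438

0.5438


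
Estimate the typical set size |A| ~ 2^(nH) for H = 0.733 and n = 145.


log2|A_typical| = nH = 145 * 0.733 = 106.285, so |A_typical| ~ 2^106.285 = 9.885e+31

9.885e+31


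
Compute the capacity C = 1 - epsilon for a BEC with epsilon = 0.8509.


C = 1 - epsilon = 1 - 0.8509 = 0.1491

0.1491 bits


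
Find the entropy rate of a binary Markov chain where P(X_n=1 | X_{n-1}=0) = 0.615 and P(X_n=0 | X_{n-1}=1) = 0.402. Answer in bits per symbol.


Stationary distribution: pi_0 = p10/(p01+p10) = 0.3953, pi_1 = 0.6047. Entropy rate H' = pi_0*H(p01) + pi_1*H(p10) = 0.3953*0.9615 + 0.6047*0.9721 = 0.9679

0.9679 bits/symbol


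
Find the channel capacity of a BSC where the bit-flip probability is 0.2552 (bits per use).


H(p) = -p*log2(p) - (1-p)*log2(1-p) = -0.2552*log2(0.2552) - 0.7448*log2(0.7448) = 0.502821 + 0.316596 = 0.8194. C = 1 - H(p) = 1 - 0.8194 = 0.1806

0.1806 bits


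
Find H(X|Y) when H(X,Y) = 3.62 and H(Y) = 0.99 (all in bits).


H(X|Y) = H(X,Y) - H(Y) = 3.62 - 0.99 = 2.63

2.63 bits


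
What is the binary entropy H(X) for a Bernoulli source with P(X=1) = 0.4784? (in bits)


H = -p*log2(p) - (1-p)*log2(1-p). -0.4784*log2(0.4784) = 0.508879; -0.5216*log2(0.5216) = 0.489774. H = 0.508879 + 0.489774 = 0.9987

0.9987 bits


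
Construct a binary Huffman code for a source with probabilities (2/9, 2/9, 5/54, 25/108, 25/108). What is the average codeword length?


Huffman construction (repeatedly merge the two least-probable nodes; each merge adds 1 bit to every symbol beneath it): 5/54 + 2/9 = 17/54; 2/9 + 25/108 = 49/108; 25/108 + 17/54 = 59/108; 49/108 + 59/108 = 1. Resulting codeword lengths (in the order the probabilities were given): (3, 2, 3, 2, 2). L_avg = sum(p_i * l_i) = 2/9*3 + 2/9*2 + 5/54*3 + 25/108*2 + 25/108*2 = 125/54 = 2.3148

2.3148 bits


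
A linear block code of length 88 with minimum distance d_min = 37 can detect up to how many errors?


Detection capability = d_min - 1 = 37 - 1 = 36

36 errors


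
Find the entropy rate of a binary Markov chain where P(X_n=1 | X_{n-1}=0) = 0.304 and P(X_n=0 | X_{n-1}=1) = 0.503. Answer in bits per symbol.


Stationary distribution: pi_0 = p10/(p01+p10) = 0.6233, pi_1 = 0.3767. Entropy rate H' = pi_0*H(p01) + pi_1*H(p10) = 0.6233*0.8861 + 0.3767*1.0 = 0.929

0.929 bits/symbol


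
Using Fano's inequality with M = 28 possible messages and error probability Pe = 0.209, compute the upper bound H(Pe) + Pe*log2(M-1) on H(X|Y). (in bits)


H(Pe) = -Pe*log2(Pe) - (1-Pe)*log2(1-Pe) = -0.209*log2(0.209) - 0.791*log2(0.791) = 0.472011 + 0.267556 = 0.7396. Pe*log2(M-1) = 0.209*log2(27) = 0.993771. Bound = H(Pe) + Pe*log2(M-1) = 0.472011 + 0.267556 + 0.993771 = 1.7333

1.7333 bits


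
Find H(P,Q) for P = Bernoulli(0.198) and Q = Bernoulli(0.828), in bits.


H(P,Q) = -p*log2(q) - (1-p)*log2(1-q). -0.198*log2(0.828) = 0.053915; -0.802*log2(0.172) = 2.036695. H(P,Q) = 0.053915 + 2.036695 = 2.0906

2.0906 bits


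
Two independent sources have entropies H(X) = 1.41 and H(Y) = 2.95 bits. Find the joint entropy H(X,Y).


For independent variables, H(X,Y) = H(X) + H(Y) = 1.41 + 2.95 = 4.36

4.36 bits


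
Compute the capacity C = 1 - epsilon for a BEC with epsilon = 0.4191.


C = 1 - epsilon = 1 - 0.4191 = 0.5809

0.5809 bits


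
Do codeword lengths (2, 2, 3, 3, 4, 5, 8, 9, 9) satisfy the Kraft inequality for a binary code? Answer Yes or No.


Kraft sum = sum(2^(-l_i)) = 0.8516, need <= 1. Result: satisfied (a binary prefix-free code with these lengths exists)

Yes


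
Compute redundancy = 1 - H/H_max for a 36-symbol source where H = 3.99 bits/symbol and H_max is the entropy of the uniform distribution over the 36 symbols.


H_max = log2(K) = log2(36) = 5.1699 bits/symbol. Redundancy = 1 - H/H_max = 1 - 3.99/5.1699 = 1 - 0.7718 = 0.2282

0.2282


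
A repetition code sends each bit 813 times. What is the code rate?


Rate = k/n = 1/813

1/813


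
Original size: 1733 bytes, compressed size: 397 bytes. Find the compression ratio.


Ratio = original / compressed = 1733 / 397 = 4.3652

4.3652


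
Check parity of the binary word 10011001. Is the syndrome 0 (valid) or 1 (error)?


Syndrome = XOR of all bits = 1 XOR 0 XOR 0 XOR 1 XOR 1 XOR 0 XOR 0 XOR 1 = 0

0


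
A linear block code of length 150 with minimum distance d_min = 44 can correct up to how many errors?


Correction capability = floor((d-1)/2) = floor((44-1)/2) = 21

21 errors


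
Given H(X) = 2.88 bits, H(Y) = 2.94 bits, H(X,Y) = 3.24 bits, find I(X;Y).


I(X;Y) = H(X) + H(Y) - H(X,Y) = 2.88 + 2.94 - 3.24 = 2.58

2.58 bits


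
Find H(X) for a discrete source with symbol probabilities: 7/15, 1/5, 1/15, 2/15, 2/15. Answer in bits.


H = -sum(p_i * log2(p_i)). Terms: -(7/15)*log2(7/15) = 0.513117; -(1/5)*log2(1/5) = 0.464386; -(1/15)*log2(1/15) = 0.260459; -(2/15)*log2(2/15) = 0.387585; -(2/15)*log2(2/15) = 0.387585. H = 0.513117 + 0.464386 + 0.260459 + 0.387585 + 0.387585 = 2.0131

2.0131 bits


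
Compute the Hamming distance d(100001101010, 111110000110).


Count differing positions: . ^ ^ ^ ^ ^ ^ . ^ ^ . . = 8 differences

8


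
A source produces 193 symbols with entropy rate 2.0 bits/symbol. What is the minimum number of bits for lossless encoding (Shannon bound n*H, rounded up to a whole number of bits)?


Minimum bits >= n * H = 193 * 2.0 = 386.0, rounded up to a whole number of bits = 386

386 bits


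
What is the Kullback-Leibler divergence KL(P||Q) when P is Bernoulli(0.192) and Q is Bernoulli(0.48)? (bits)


KL = p*log2(p/q) + (1-p)*log2((1-p)/(1-q)) = 0.192*log2(0.192/0.48) + 0.808*log2(0.808/0.52) = 0.26

0.26 bits


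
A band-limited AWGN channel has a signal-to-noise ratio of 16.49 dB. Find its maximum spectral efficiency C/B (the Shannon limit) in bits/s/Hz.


SNR_linear = 10^(16.49/10) = 44.5656; C/B = log2(1 + SNR_linear) = log2(1 + 44.5656) = 5.5099

5.5099 bits/s/Hz


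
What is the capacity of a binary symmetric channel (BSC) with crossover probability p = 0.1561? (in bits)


H(p) = -p*log2(p) - (1-p)*log2(1-p) = -0.1561*log2(0.1561) - 0.8439*log2(0.8439) = 0.418263 + 0.206634 = 0.6249. C = 1 - H(p) = 1 - 0.6249 = 0.3751

0.3751 bits


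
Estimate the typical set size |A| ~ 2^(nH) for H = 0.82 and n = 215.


log2|A_typical| = nH = 215 * 0.82 = 176.3, so |A_typical| ~ 2^176.3 = 1.179e+53

1.179e+53


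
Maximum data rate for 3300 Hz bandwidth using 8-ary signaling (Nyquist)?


Rate = 2 * B * log2(M) = 2 * 3300 * 3.0 = 19800.0

19800.0 bps


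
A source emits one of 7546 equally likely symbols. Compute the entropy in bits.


H = log2(n) = log2(7546) = 12.8815

12.8815 bits


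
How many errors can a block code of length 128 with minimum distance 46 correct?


Correction capability = floor((d-1)/2) = floor((46-1)/2) = 22

22 errors


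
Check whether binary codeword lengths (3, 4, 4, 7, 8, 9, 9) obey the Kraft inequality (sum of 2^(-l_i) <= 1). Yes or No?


Kraft sum = sum(2^(-l_i)) = 0.2656, need <= 1. Result: satisfied (a binary prefix-free code with these lengths exists)

Yes


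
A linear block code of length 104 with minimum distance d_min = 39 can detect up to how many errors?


Detection capability = d_min - 1 = 39 - 1 = 38

38 errors


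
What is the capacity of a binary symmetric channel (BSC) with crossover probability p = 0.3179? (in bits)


H(p) = -p*log2(p) - (1-p)*log2(1-p) = -0.3179*log2(0.3179) - 0.6821*log2(0.6821) = 0.525602 + 0.376482 = 0.9021. C = 1 - H(p) = 1 - 0.9021 = 0.0979

0.0979 bits


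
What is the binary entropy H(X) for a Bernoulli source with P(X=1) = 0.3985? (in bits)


H = -p*log2(p) - (1-p)*log2(1-p). -0.3985*log2(0.3985) = 0.528948; -0.6015*log2(0.6015) = 0.441118. H = 0.528948 + 0.441118 = 0.9701

0.9701 bits


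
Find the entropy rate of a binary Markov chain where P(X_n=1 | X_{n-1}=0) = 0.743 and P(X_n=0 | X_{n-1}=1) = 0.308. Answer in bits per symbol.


Stationary distribution: pi_0 = p10/(p01+p10) = 0.2931, pi_1 = 0.7069. Entropy rate H' = pi_0*H(p01) + pi_1*H(p10) = 0.2931*0.8222 + 0.7069*0.8909 = 0.8707

0.8707 bits/symbol


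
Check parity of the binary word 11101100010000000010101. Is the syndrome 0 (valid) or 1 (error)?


Syndrome = XOR of all bits = 1 XOR 1 XOR 1 XOR 0 XOR 1 XOR 1 XOR 0 XOR 0 XOR 0 XOR 1 XOR 0 XOR 0 XOR 0 XOR 0 XOR 0 XOR 0 XOR 0 XOR 0 XOR 1 XOR 0 XOR 1 XOR 0 XOR 1 = 1

1


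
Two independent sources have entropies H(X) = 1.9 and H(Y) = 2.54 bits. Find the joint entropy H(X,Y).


For independent variables, H(X,Y) = H(X) + H(Y) = 1.9 + 2.54 = 4.44

4.44 bits


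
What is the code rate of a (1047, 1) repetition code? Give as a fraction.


Rate = k/n = 1/1047

1/1047


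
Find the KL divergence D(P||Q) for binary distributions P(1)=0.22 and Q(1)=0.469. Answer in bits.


KL = p*log2(p/q) + (1-p)*log2((1-p)/(1-q)) = 0.22*log2(0.22/0.469) + 0.78*log2(0.78/0.531) = 0.1925

0.1925 bits


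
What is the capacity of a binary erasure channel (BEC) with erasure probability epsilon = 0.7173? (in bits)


C = 1 - epsilon = 1 - 0.7173 = 0.2827

0.2827 bits


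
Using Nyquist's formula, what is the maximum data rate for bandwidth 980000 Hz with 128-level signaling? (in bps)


Rate = 2 * B * log2(M) = 2 * 980000 * 7.0 = 13720000.0

13720000.0 bps


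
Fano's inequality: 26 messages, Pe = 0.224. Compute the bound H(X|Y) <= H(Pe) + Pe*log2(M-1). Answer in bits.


H(Pe) = -Pe*log2(Pe) - (1-Pe)*log2(1-Pe) = -0.224*log2(0.224) - 0.776*log2(0.776) = 0.483488 + 0.283916 = 0.7674. Pe*log2(M-1) = 0.224*log2(25) = 1.040224. Bound = H(Pe) + Pe*log2(M-1) = 0.483488 + 0.283916 + 1.040224 = 1.8076

1.8076 bits


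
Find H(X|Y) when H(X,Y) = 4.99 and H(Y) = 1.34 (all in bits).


H(X|Y) = H(X,Y) - H(Y) = 4.99 - 1.34 = 3.65

3.65 bits


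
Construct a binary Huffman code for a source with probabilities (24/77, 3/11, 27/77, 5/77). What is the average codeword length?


Huffman construction (repeatedly merge the two least-probable nodes; each merge adds 1 bit to every symbol beneath it): 5/77 + 3/11 = 26/77; 24/77 + 26/77 = 50/77; 27/77 + 50/77 = 1. Resulting codeword lengths (in the order the probabilities were given): (2, 3, 1, 3). L_avg = sum(p_i * l_i) = 24/77*2 + 3/11*3 + 27/77*1 + 5/77*3 = 153/77 = 1.987

1.987 bits


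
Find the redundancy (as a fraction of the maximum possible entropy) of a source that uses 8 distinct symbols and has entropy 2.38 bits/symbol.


H_max = log2(K) = log2(8) = 3.0 bits/symbol. Redundancy = 1 - H/H_max = 1 - 2.38/3.0 = 1 - 0.7933 = 0.2067

0.2067


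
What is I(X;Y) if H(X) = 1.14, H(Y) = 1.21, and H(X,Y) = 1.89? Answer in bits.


I(X;Y) = H(X) + H(Y) - H(X,Y) = 1.14 + 1.21 - 1.89 = 0.46

0.46 bits


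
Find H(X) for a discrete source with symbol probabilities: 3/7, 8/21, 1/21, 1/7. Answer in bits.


H = -sum(p_i * log2(p_i)). Terms: -(3/7)*log2(3/7) = 0.523882; -(8/21)*log2(8/21) = 0.530407; -(1/21)*log2(1/21) = 0.209158; -(1/7)*log2(1/7) = 0.401051. H = 0.523882 + 0.530407 + 0.209158 + 0.401051 = 1.6645

1.6645 bits


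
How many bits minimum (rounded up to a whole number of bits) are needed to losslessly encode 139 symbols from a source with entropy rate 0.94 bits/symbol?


Minimum bits >= n * H = 139 * 0.94 = 130.66, rounded up to a whole number of bits = 131

131 bits


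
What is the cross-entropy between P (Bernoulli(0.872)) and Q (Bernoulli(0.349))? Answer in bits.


H(P,Q) = -p*log2(q) - (1-p)*log2(1-q). -0.872*log2(0.349) = 1.324307; -0.128*log2(0.651) = 0.079267. H(P,Q) = 1.324307 + 0.079267 = 1.4036

1.4036 bits


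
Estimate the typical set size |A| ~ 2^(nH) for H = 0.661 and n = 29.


log2|A_typical| = nH = 29 * 0.661 = 19.169, so |A_typical| ~ 2^19.169 = 5.894e+05

5.894e+05


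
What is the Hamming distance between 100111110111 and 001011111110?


Count differing positions: ^ . ^ ^ . . . . ^ . . ^ = 5 differences

5


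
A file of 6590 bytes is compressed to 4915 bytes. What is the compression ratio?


Ratio = original / compressed = 6590 / 4915 = 1.3408

1.3408


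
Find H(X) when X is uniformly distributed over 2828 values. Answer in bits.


H = log2(n) = log2(2828) = 11.4656

11.4656 bits


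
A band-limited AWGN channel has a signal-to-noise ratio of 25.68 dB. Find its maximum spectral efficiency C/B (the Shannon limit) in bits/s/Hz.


SNR_linear = 10^(25.68/10) = 369.8282; C/B = log2(1 + SNR_linear) = log2(1 + 369.8282) = 8.5346

8.5346 bits/s/Hz


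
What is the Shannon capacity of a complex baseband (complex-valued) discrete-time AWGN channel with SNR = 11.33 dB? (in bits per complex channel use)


SNR_linear = 10^(11.33/10) = 13.5831; C = log2(1 + SNR_linear) = log2(1 + 13.5831) = 3.8662

3.8662 bits/channel use


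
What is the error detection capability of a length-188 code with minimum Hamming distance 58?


Detection capability = d_min - 1 = 58 - 1 = 57

57 errors


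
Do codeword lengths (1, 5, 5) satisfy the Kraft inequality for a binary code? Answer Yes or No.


Kraft sum = sum(2^(-l_i)) = 0.5625, need <= 1. Result: satisfied (a binary prefix-free code with these lengths exists)

Yes


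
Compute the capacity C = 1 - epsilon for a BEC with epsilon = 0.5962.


C = 1 - epsilon = 1 - 0.5962 = 0.4038

0.4038 bits


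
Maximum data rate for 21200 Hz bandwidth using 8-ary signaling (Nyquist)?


Rate = 2 * B * log2(M) = 2 * 21200 * 3.0 = 127200.0

127200.0 bps


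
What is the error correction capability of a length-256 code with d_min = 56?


Correction capability = floor((d-1)/2) = floor((56-1)/2) = 27

27 errors


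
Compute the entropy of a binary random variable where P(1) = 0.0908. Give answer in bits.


H = -p*log2(p) - (1-p)*log2(1-p). -0.0908*log2(0.0908) = 0.314274; -0.9092*log2(0.9092) = 0.124861. H = 0.314274 + 0.124861 = 0.4391

0.4391 bits


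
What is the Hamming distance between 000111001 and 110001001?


Count differing positions: ^ ^ . ^ ^ . . . . = 4 differences

4


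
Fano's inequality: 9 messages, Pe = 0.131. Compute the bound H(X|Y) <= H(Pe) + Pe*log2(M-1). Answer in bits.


H(Pe) = -Pe*log2(Pe) - (1-Pe)*log2(1-Pe) = -0.131*log2(0.131) - 0.869*log2(0.869) = 0.384139 + 0.176035 = 0.5602. Pe*log2(M-1) = 0.131*log2(8) = 0.393000. Bound = H(Pe) + Pe*log2(M-1) = 0.384139 + 0.176035 + 0.393000 = 0.9532

0.9532 bits


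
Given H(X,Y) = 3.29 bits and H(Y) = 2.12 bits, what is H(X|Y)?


H(X|Y) = H(X,Y) - H(Y) = 3.29 - 2.12 = 1.17

1.17 bits


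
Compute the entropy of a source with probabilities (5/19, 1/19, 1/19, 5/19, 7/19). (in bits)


H = -sum(p_i * log2(p_i)). Terms: -(5/19)*log2(5/19) = 0.506842; -(1/19)*log2(1/19) = 0.223575; -(1/19)*log2(1/19) = 0.223575; -(5/19)*log2(5/19) = 0.506842; -(7/19)*log2(7/19) = 0.530737. H = 0.506842 + 0.223575 + 0.223575 + 0.506842 + 0.530737 = 1.9916

1.9916 bits


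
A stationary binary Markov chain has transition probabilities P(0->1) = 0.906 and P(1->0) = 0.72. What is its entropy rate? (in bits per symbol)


Stationary distribution: pi_0 = p10/(p01+p10) = 0.4428, pi_1 = 0.5572. Entropy rate H' = pi_0*H(p01) + pi_1*H(p10) = 0.4428*0.4497 + 0.5572*0.8555 = 0.6758

0.6758 bits/symbol


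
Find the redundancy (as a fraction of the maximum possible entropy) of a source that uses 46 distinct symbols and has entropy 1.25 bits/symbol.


H_max = log2(K) = log2(46) = 5.5236 bits/symbol. Redundancy = 1 - H/H_max = 1 - 1.25/5.5236 = 1 - 0.2263 = 0.7737

0.7737


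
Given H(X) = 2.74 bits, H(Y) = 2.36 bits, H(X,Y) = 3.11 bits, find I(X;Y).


I(X;Y) = H(X) + H(Y) - H(X,Y) = 2.74 + 2.36 - 3.11 = 1.99

1.99 bits


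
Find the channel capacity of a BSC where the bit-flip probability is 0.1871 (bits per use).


H(p) = -p*log2(p) - (1-p)*log2(1-p) = -0.1871*log2(0.1871) - 0.8129*log2(0.8129) = 0.452430 + 0.242935 = 0.6954. C = 1 - H(p) = 1 - 0.6954 = 0.3046

0.3046 bits


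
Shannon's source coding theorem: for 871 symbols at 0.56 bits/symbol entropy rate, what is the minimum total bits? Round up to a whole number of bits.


Minimum bits >= n * H = 871 * 0.56 = 487.76, rounded up to a whole number of bits = 488

488 bits


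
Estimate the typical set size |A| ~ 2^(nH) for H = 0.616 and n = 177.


log2|A_typical| = nH = 177 * 0.616 = 109.032, so |A_typical| ~ 2^109.032 = 6.636e+32

6.636e+32


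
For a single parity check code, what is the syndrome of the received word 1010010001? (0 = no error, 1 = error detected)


Syndrome = XOR of all bits = 1 XOR 0 XOR 1 XOR 0 XOR 0 XOR 1 XOR 0 XOR 0 XOR 0 XOR 1 = 0

0


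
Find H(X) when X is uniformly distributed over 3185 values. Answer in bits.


H = log2(n) = log2(3185) = 11.6371

11.6371 bits


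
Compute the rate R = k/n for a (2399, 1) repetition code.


Rate = k/n = 1/2399

1/2399


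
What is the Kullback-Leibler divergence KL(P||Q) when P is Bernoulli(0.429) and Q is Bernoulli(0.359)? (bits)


KL = p*log2(p/q) + (1-p)*log2((1-p)/(1-q)) = 0.429*log2(0.429/0.359) + 0.571*log2(0.571/0.641) = 0.015

0.015 bits


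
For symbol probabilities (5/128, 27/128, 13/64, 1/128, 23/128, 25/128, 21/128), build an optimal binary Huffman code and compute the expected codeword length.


Huffman construction (repeatedly merge the two least-probable nodes; each merge adds 1 bit to every symbol beneath it): 1/128 + 5/128 = 3/64; 3/64 + 21/128 = 27/128; 23/128 + 25/128 = 3/8; 13/64 + 27/128 = 53/128; 27/128 + 3/8 = 75/128; 53/128 + 75/128 = 1. Resulting codeword lengths (in the order the probabilities were given): (4, 2, 2, 4, 3, 3, 3). L_avg = sum(p_i * l_i) = 5/128*4 + 27/128*2 + 13/64*2 + 1/128*4 + 23/128*3 + 25/128*3 + 21/128*3 = 337/128 = 2.6328

2.6328 bits


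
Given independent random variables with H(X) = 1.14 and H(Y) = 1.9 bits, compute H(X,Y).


For independent variables, H(X,Y) = H(X) + H(Y) = 1.14 + 1.9 = 3.04

3.04 bits


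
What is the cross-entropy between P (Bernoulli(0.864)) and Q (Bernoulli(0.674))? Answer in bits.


H(P,Q) = -p*log2(q) - (1-p)*log2(1-q). -0.864*log2(0.674) = 0.491771; -0.136*log2(0.326) = 0.219920. H(P,Q) = 0.491771 + 0.219920 = 0.7117

0.7117 bits


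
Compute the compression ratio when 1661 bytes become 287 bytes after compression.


Ratio = original / compressed = 1661 / 287 = 5.7875

5.7875


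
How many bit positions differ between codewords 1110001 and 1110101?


Count differing positions: . . . . ^ . . = 1 differences

1


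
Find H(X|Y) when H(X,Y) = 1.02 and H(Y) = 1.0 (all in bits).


H(X|Y) = H(X,Y) - H(Y) = 1.02 - 1.0 = 0.02

0.02 bits


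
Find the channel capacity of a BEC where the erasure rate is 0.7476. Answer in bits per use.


C = 1 - epsilon = 1 - 0.7476 = 0.2524

0.2524 bits


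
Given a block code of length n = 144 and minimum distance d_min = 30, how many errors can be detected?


Detection capability = d_min - 1 = 30 - 1 = 29

29 errors


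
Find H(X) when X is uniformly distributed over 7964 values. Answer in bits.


H = log2(n) = log2(7964) = 12.9593

12.9593 bits


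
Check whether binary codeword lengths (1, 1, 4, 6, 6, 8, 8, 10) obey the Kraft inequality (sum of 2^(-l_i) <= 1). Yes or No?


Kraft sum = sum(2^(-l_i)) = 1.1025, need <= 1. Result: violated (a binary prefix-free code with these lengths cannot exist)

No


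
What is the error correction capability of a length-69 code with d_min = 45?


Correction capability = floor((d-1)/2) = floor((45-1)/2) = 22

22 errors


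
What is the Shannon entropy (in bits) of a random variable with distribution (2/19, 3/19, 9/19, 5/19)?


H = -sum(p_i * log2(p_i)). Terms: -(2/19)*log2(2/19) = 0.341887; -(3/19)*log2(3/19) = 0.420468; -(9/19)*log2(9/19) = 0.510633; -(5/19)*log2(5/19) = 0.506842. H = 0.341887 + 0.420468 + 0.510633 + 0.506842 = 1.7798

1.7798 bits


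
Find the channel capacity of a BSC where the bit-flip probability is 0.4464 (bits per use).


H(p) = -p*log2(p) - (1-p)*log2(1-p) = -0.4464*log2(0.4464) - 0.5536*log2(0.5536) = 0.519427 + 0.472267 = 0.9917. C = 1 - H(p) = 1 - 0.9917 = 0.0083

0.0083 bits


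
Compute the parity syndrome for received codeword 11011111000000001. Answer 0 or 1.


Syndrome = XOR of all bits = 1 XOR 1 XOR 0 XOR 1 XOR 1 XOR 1 XOR 1 XOR 1 XOR 0 XOR 0 XOR 0 XOR 0 XOR 0 XOR 0 XOR 0 XOR 0 XOR 1 = 0

0


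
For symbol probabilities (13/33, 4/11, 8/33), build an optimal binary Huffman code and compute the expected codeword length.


Huffman construction (repeatedly merge the two least-probable nodes; each merge adds 1 bit to every symbol beneath it): 8/33 + 4/11 = 20/33; 13/33 + 20/33 = 1. Resulting codeword lengths (in the order the probabilities were given): (1, 2, 2). L_avg = sum(p_i * l_i) = 13/33*1 + 4/11*2 + 8/33*2 = 53/33 = 1.6061

1.6061 bits


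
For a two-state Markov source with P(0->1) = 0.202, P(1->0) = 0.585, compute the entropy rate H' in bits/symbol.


Stationary distribution: pi_0 = p10/(p01+p10) = 0.7433, pi_1 = 0.2567. Entropy rate H' = pi_0*H(p01) + pi_1*H(p10) = 0.7433*0.7259 + 0.2567*0.9791 = 0.7909

0.7909 bits/symbol


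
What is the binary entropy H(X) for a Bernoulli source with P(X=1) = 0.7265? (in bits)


H = -p*log2(p) - (1-p)*log2(1-p). -0.7265*log2(0.7265) = 0.334891; -0.2735*log2(0.2735) = 0.511551. H = 0.334891 + 0.511551 = 0.8464

0.8464 bits


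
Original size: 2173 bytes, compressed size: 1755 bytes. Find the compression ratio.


Ratio = original / compressed = 2173 / 1755 = 1.2382

1.2382


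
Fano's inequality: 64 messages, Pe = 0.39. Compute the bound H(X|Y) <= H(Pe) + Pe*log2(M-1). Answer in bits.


H(Pe) = -Pe*log2(Pe) - (1-Pe)*log2(1-Pe) = -0.39*log2(0.39) - 0.61*log2(0.61) = 0.529797 + 0.435002 = 0.9648. Pe*log2(M-1) = 0.39*log2(63) = 2.331139. Bound = H(Pe) + Pe*log2(M-1) = 0.529797 + 0.435002 + 2.331139 = 3.2959

3.2959 bits


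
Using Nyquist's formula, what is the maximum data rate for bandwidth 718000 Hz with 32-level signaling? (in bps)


Rate = 2 * B * log2(M) = 2 * 718000 * 5.0 = 7180000.0

7180000.0 bps


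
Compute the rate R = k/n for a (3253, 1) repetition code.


Rate = k/n = 1/3253

1/3253


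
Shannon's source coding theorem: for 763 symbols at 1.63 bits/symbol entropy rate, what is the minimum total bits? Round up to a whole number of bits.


Minimum bits >= n * H = 763 * 1.63 = 1243.69, rounded up to a whole number of bits = 1244

1244 bits


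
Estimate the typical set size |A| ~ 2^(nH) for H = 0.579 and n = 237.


log2|A_typical| = nH = 237 * 0.579 = 137.223, so |A_typical| ~ 2^137.223 = 2.033e+41

2.033e+41


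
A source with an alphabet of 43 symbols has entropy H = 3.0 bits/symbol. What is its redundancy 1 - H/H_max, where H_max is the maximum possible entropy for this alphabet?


H_max = log2(K) = log2(43) = 5.4263 bits/symbol. Redundancy = 1 - H/H_max = 1 - 3.0/5.4263 = 1 - 0.5529 = 0.4471

0.4471


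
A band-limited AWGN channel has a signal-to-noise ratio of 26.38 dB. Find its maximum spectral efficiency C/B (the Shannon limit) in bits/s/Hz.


SNR_linear = 10^(26.38/10) = 434.5102; C/B = log2(1 + SNR_linear) = log2(1 + 434.5102) = 8.7666

8.7666 bits/s/Hz


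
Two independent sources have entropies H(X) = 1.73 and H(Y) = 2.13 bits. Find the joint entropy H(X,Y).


For independent variables, H(X,Y) = H(X) + H(Y) = 1.73 + 2.13 = 3.86

3.86 bits


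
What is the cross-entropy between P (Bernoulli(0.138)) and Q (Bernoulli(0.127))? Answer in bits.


H(P,Q) = -p*log2(q) - (1-p)*log2(1-q). -0.138*log2(0.127) = 0.410840; -0.862*log2(0.873) = 0.168906. H(P,Q) = 0.410840 + 0.168906 = 0.5797

0.5797 bits


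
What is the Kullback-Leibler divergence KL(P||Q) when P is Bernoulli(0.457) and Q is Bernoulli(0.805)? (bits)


KL = p*log2(p/q) + (1-p)*log2((1-p)/(1-q)) = 0.457*log2(0.457/0.805) + 0.543*log2(0.543/0.195) = 0.429

0.429 bits


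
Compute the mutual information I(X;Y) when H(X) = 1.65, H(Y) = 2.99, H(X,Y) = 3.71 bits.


I(X;Y) = H(X) + H(Y) - H(X,Y) = 1.65 + 2.99 - 3.71 = 0.93

0.93 bits


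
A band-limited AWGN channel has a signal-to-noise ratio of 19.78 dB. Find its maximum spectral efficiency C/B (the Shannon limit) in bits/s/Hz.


SNR_linear = 10^(19.78/10) = 95.0605; C/B = log2(1 + SNR_linear) = log2(1 + 95.0605) = 6.5859

6.5859 bits/s/Hz


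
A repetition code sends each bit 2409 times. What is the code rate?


Rate = k/n = 1/2409

1/2409


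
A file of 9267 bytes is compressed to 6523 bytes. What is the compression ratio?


Ratio = original / compressed = 9267 / 6523 = 1.4207

1.4207


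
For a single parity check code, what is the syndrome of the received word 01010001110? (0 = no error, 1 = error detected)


Syndrome = XOR of all bits = 0 XOR 1 XOR 0 XOR 1 XOR 0 XOR 0 XOR 0 XOR 1 XOR 1 XOR 1 XOR 0 = 1

1


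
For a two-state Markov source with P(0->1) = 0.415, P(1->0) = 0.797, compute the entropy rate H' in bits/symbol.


Stationary distribution: pi_0 = p10/(p01+p10) = 0.6576, pi_1 = 0.3424. Entropy rate H' = pi_0*H(p01) + pi_1*H(p10) = 0.6576*0.9791 + 0.3424*0.7279 = 0.8931

0.8931 bits/symbol


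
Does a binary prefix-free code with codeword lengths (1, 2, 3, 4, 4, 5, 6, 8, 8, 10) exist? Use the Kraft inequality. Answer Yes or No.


Kraft sum = sum(2^(-l_i)) = 1.0557, need <= 1. Result: violated (a binary prefix-free code with these lengths cannot exist)

No


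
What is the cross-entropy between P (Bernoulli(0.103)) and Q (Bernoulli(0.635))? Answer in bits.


H(P,Q) = -p*log2(q) - (1-p)*log2(1-q). -0.103*log2(0.635) = 0.067483; -0.897*log2(0.365) = 1.304266. H(P,Q) = 0.067483 + 1.304266 = 1.3717

1.3717 bits


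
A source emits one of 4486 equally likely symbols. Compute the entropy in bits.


H = log2(n) = log2(4486) = 12.1312

12.1312 bits


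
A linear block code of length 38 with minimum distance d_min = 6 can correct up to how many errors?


Correction capability = floor((d-1)/2) = floor((6-1)/2) = 2

2 errors


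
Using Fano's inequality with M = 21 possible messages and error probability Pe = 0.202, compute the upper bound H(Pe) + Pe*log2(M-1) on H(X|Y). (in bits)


H(Pe) = -Pe*log2(Pe) - (1-Pe)*log2(1-Pe) = -0.202*log2(0.202) - 0.798*log2(0.798) = 0.466130 + 0.259780 = 0.7259. Pe*log2(M-1) = 0.202*log2(20) = 0.873029. Bound = H(Pe) + Pe*log2(M-1) = 0.466130 + 0.259780 + 0.873029 = 1.5989

1.5989 bits


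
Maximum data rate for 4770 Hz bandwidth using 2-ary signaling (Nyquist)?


Rate = 2 * B * log2(M) = 2 * 4770 * 1.0 = 9540.0

9540.0 bps


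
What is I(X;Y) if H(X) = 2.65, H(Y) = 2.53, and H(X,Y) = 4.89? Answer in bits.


I(X;Y) = H(X) + H(Y) - H(X,Y) = 2.65 + 2.53 - 4.89 = 0.29

0.29 bits


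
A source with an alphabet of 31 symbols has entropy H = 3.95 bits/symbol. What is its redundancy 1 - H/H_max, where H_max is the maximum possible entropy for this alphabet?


H_max = log2(K) = log2(31) = 4.9542 bits/symbol. Redundancy = 1 - H/H_max = 1 - 3.95/4.9542 = 1 - 0.7973 = 0.2027

0.2027


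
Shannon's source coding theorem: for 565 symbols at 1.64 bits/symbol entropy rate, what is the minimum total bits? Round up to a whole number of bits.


Minimum bits >= n * H = 565 * 1.64 = 926.6, rounded up to a whole number of bits = 927

927 bits


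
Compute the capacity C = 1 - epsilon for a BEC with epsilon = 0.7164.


C = 1 - epsilon = 1 - 0.7164 = 0.2836

0.2836 bits


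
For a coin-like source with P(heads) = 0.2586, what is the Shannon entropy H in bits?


H = -p*log2(p) - (1-p)*log2(1-p). -0.2586*log2(0.2586) = 0.504582; -0.7414*log2(0.7414) = 0.320045. H = 0.504582 + 0.320045 = 0.8246

0.8246 bits


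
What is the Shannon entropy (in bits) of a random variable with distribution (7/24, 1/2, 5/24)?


H = -sum(p_i * log2(p_i)). Terms: -(7/24)*log2(7/24) = 0.518469; -(1/2)*log2(1/2) = 0.500000; -(5/24)*log2(5/24) = 0.471466. H = 0.518469 + 0.500000 + 0.471466 = 1.4899

1.4899 bits


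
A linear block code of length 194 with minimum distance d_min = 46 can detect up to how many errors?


Detection capability = d_min - 1 = 46 - 1 = 45

45 errors


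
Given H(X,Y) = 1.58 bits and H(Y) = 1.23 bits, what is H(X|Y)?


H(X|Y) = H(X,Y) - H(Y) = 1.58 - 1.23 = 0.35

0.35 bits


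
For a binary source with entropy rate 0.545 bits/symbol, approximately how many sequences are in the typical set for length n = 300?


log2|A_typical| = nH = 300 * 0.545 = 163.5, so |A_typical| ~ 2^163.5 = 1.654e+49

1.654e+49


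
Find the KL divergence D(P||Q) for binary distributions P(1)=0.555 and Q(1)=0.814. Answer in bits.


KL = p*log2(p/q) + (1-p)*log2((1-p)/(1-q)) = 0.555*log2(0.555/0.814) + 0.445*log2(0.445/0.186) = 0.2534

0.2534 bits


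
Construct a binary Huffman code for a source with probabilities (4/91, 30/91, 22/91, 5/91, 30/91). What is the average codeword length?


Huffman construction (repeatedly merge the two least-probable nodes; each merge adds 1 bit to every symbol beneath it): 4/91 + 5/91 = 9/91; 9/91 + 22/91 = 31/91; 30/91 + 30/91 = 60/91; 31/91 + 60/91 = 1. Resulting codeword lengths (in the order the probabilities were given): (3, 2, 2, 3, 2). L_avg = sum(p_i * l_i) = 4/91*3 + 30/91*2 + 22/91*2 + 5/91*3 + 30/91*2 = 191/91 = 2.0989

2.0989 bits


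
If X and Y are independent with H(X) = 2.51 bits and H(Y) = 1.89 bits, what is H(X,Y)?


For independent variables, H(X,Y) = H(X) + H(Y) = 2.51 + 1.89 = 4.4

4.4 bits


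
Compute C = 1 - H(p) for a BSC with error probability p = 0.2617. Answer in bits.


H(p) = -p*log2(p) - (1-p)*log2(1-p) = -0.2617*log2(0.2617) - 0.7383*log2(0.7383) = 0.506132 + 0.323169 = 0.8293. C = 1 - H(p) = 1 - 0.8293 = 0.1707

0.1707 bits


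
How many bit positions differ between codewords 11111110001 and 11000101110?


Count differing positions: . . ^ ^ ^ . ^ ^ ^ ^ ^ = 8 differences

8


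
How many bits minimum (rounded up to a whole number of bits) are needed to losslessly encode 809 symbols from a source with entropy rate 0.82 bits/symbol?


Minimum bits >= n * H = 809 * 0.82 = 663.38, rounded up to a whole number of bits = 664

664 bits


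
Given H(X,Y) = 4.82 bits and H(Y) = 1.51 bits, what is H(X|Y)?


H(X|Y) = H(X,Y) - H(Y) = 4.82 - 1.51 = 3.31

3.31 bits


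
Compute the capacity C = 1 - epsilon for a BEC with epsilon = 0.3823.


C = 1 - epsilon = 1 - 0.3823 = 0.6177

0.6177 bits


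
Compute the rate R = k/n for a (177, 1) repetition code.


Rate = k/n = 1/177

1/177


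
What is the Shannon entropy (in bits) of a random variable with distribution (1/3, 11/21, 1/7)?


H = -sum(p_i * log2(p_i)). Terms: -(1/3)*log2(1/3) = 0.528321; -(11/21)*log2(11/21) = 0.488654; -(1/7)*log2(1/7) = 0.401051. H = 0.528321 + 0.488654 + 0.401051 = 1.418

1.418 bits


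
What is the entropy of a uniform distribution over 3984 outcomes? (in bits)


H = log2(n) = log2(3984) = 11.96

11.96 bits


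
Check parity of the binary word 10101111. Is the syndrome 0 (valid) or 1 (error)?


Syndrome = XOR of all bits = 1 XOR 0 XOR 1 XOR 0 XOR 1 XOR 1 XOR 1 XOR 1 = 0

0


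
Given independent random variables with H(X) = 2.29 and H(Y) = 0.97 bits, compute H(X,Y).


For independent variables, H(X,Y) = H(X) + H(Y) = 2.29 + 0.97 = 3.26

3.26 bits


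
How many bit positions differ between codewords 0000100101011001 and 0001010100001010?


Count differing positions: . . . ^ ^ ^ . . . ^ . ^ . . ^ ^ = 7 differences

7


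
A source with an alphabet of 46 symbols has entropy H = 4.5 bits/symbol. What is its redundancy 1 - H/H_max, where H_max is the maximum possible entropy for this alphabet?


H_max = log2(K) = log2(46) = 5.5236 bits/symbol. Redundancy = 1 - H/H_max = 1 - 4.5/5.5236 = 1 - 0.8147 = 0.1853

0.1853


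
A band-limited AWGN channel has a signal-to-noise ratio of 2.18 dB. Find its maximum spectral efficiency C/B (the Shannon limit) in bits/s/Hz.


SNR_linear = 10^(2.18/10) = 1.652; C/B = log2(1 + SNR_linear) = log2(1 + 1.652) = 1.4071

1.4071 bits/s/Hz


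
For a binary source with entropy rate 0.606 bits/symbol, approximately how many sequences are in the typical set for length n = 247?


log2|A_typical| = nH = 247 * 0.606 = 149.682, so |A_typical| ~ 2^149.682 = 1.145e+45

1.145e+45


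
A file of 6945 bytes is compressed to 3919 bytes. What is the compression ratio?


Ratio = original / compressed = 6945 / 3919 = 1.7721

1.7721


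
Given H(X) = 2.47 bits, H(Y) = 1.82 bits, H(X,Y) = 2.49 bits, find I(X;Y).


I(X;Y) = H(X) + H(Y) - H(X,Y) = 2.47 + 1.82 - 2.49 = 1.8

1.8 bits


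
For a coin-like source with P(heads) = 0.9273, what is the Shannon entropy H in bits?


H = -p*log2(p) - (1-p)*log2(1-p). -0.9273*log2(0.9273) = 0.100975; -0.0727*log2(0.0727) = 0.274944. H = 0.100975 + 0.274944 = 0.3759

0.3759 bits


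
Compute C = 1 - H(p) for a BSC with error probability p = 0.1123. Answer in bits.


H(p) = -p*log2(p) - (1-p)*log2(1-p) = -0.1123*log2(0.1123) - 0.8877*log2(0.8877) = 0.354258 + 0.152556 = 0.5068. C = 1 - H(p) = 1 - 0.5068 = 0.4932

0.4932 bits


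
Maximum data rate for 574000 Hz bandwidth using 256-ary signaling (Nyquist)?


Rate = 2 * B * log2(M) = 2 * 574000 * 8.0 = 9184000.0

9184000.0 bps


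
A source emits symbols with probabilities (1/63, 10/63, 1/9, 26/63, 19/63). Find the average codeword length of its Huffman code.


Huffman construction (repeatedly merge the two least-probable nodes; each merge adds 1 bit to every symbol beneath it): 1/63 + 1/9 = 8/63; 8/63 + 10/63 = 2/7; 2/7 + 19/63 = 37/63; 26/63 + 37/63 = 1. Resulting codeword lengths (in the order the probabilities were given): (4, 3, 4, 1, 2). L_avg = sum(p_i * l_i) = 1/63*4 + 10/63*3 + 1/9*4 + 26/63*1 + 19/63*2 = 2

2.0 bits


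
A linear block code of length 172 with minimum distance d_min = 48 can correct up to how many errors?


Correction capability = floor((d-1)/2) = floor((48-1)/2) = 23

23 errors


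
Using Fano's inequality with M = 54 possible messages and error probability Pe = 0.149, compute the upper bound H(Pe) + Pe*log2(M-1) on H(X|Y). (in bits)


H(Pe) = -Pe*log2(Pe) - (1-Pe)*log2(1-Pe) = -0.149*log2(0.149) - 0.851*log2(0.851) = 0.409246 + 0.198086 = 0.6073. Pe*log2(M-1) = 0.149*log2(53) = 0.853460. Bound = H(Pe) + Pe*log2(M-1) = 0.409246 + 0.198086 + 0.853460 = 1.4608

1.4608 bits


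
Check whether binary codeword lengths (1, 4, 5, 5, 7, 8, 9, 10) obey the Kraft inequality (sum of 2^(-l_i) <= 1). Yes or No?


Kraft sum = sum(2^(-l_i)) = 0.6396, need <= 1. Result: satisfied (a binary prefix-free code with these lengths exists)

Yes


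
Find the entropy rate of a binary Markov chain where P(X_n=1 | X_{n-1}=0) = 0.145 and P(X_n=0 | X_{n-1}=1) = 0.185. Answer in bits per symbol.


Stationary distribution: pi_0 = p10/(p01+p10) = 0.5606, pi_1 = 0.4394. Entropy rate H' = pi_0*H(p01) + pi_1*H(p10) = 0.5606*0.5972 + 0.4394*0.6909 = 0.6384

0.6384 bits/symbol


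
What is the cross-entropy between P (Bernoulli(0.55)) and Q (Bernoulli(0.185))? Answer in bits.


H(P,Q) = -p*log2(q) - (1-p)*log2(1-q). -0.55*log2(0.185) = 1.338922; -0.45*log2(0.815) = 0.132808. H(P,Q) = 1.338922 + 0.132808 = 1.4717

1.4717 bits


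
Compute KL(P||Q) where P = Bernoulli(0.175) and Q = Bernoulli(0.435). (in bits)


KL = p*log2(p/q) + (1-p)*log2((1-p)/(1-q)) = 0.175*log2(0.175/0.435) + 0.825*log2(0.825/0.565) = 0.2207

0.2207 bits


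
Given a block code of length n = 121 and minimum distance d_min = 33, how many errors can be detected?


Detection capability = d_min - 1 = 33 - 1 = 32

32 errors


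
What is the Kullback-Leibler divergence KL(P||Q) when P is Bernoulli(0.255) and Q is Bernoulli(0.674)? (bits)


KL = p*log2(p/q) + (1-p)*log2((1-p)/(1-q)) = 0.255*log2(0.255/0.674) + 0.745*log2(0.745/0.326) = 0.5307

0.5307 bits


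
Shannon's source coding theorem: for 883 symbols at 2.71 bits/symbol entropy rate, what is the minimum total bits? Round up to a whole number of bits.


Minimum bits >= n * H = 883 * 2.71 = 2392.93, rounded up to a whole number of bits = 2393

2393 bits
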